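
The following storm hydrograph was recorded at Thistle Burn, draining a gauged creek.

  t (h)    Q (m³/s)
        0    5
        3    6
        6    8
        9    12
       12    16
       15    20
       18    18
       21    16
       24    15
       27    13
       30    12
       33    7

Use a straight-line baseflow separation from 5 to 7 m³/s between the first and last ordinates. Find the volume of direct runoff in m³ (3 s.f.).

V ≈ 8.21 × 10^5 m³

Direct-runoff ordinates (Q − Q_b): 0.00, 0.82, 2.64, 6.45, 10.27, 14.09, 11.91, 9.73, 8.55, 6.36, 5.18, 0.00 m³/s.
ΣQ_DR = 76.00 m³/s.
With Δt = 3 h = 10800 s, V = ΣQ_DR · Δt = 76.00 × 10800 = 8.21 × 10^5 m³.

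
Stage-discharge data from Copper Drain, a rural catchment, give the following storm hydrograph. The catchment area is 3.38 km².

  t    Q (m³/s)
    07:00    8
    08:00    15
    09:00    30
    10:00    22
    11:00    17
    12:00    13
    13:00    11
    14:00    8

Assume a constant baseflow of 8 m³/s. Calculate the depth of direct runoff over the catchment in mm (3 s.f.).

d ≈ 63.9 mm

Direct runoff: 0.0, 7.0, 22.0, 14.0, 9.0, 5.0, 3.0, 0.0 m³/s; ΣQ_DR = 60.00 m³/s.
V = ΣQ_DR · Δt = 60.00 × 3600 s = 2.160 × 10^5 m³.
Over A = 3.38 km², depth = V / A = 63.9 mm.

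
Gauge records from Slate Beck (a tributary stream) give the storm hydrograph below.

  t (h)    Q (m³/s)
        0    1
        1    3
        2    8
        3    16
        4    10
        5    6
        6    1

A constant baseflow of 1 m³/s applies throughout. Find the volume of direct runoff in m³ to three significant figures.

V ≈ 1.37 × 10^5 m³

Direct-runoff ordinates (Q − Q_b): 0.0, 2.0, 7.0, 15.0, 9.0, 5.0, 0.0 m³/s.
ΣQ_DR = 38.00 m³/s.
With Δt = 1 h = 3600 s, V = ΣQ_DR · Δt = 38.00 × 3600 = 1.37 × 10^5 m³.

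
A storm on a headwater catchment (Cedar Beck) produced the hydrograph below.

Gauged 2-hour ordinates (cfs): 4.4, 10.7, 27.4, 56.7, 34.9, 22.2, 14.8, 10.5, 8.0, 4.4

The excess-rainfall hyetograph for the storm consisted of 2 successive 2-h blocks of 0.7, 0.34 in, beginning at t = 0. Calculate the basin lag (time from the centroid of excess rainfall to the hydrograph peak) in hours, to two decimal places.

t_L ≈ 4.35 h

Centroid of excess rainfall: t_c = Σ P_i·t̄_i / ΣP_i = 1.6538 h (block centres at 1, 3 h).
Hydrograph peak occurs at t = 6 h, so basin lag t_L = 6 − 1.6538 = 4.35 h.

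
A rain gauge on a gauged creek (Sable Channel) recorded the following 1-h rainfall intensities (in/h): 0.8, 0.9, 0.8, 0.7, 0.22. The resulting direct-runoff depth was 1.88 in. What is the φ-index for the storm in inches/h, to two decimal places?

φ ≈ 0.33 in/h

Only the 4 blocks with intensity above φ contribute runoff: 0.8, 0.9, 0.8, 0.7 in/h.
Σ(I−φ)·Δt = d  ⇒  (0.8+0.9+0.8+0.7 − 4φ)·1 = 1.88
φ = (3.200 − 1.88/1) / 4 = 0.33 in/h.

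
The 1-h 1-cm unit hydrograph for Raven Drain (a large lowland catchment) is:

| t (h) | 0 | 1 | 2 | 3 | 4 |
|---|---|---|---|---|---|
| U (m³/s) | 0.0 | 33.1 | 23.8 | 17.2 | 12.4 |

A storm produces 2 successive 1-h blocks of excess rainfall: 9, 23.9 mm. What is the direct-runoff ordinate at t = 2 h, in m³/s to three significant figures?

Q ≈ 101 m³/s

By discrete convolution, Q_j = Σ (P_i / 10 mm) · U_{j−i}.
At t = 2 h (j=2): Q = (9/10)·23.8 + (23.9/10)·33.1 = 101 m³/s.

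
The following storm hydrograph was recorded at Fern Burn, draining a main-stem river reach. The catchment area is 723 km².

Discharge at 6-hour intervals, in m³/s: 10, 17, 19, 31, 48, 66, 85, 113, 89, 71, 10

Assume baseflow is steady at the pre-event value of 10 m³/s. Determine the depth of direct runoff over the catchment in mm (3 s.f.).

Direct runoff: 0.0, 7.0, 9.0, 21.0, 38.0, 56.0, 75.0, 103.0, 79.0, 61.0, 0.0 m³/s; ΣQ_DR = 449.0 m³/s.
V = ΣQ_DR · Δt = 449.0 × 21600 s = 9.698 × 10^6 m³.
Over A = 723 km², depth = V / A = 13.4 mm.

d ≈ 13.4 mm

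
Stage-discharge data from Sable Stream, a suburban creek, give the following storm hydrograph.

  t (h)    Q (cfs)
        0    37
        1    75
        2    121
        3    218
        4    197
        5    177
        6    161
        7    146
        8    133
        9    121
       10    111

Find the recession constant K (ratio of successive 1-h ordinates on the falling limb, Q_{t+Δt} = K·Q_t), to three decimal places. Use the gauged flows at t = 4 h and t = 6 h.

K ≈ 0.904

Using the recession-limb readings at t = 4 h and t = 6 h: Q falls from 197 to 161 cfs over 2 intervals.
K = (Q₂/Q₁)^(1/2) = (161/197)^(1/2) = 0.904.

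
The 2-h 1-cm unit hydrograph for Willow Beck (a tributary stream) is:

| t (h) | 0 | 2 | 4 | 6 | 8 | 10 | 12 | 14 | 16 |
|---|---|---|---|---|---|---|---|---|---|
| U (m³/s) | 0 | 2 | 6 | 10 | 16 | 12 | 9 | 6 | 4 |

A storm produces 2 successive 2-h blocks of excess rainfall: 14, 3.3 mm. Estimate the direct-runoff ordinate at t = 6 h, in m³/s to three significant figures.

By discrete convolution, Q_j = Σ (P_i / 10 mm) · U_{j−i}.
At t = 6 h (j=3): Q = (14/10)·10 + (3.3/10)·6 = 16.0 m³/s.

Q ≈ 16.0 m³/s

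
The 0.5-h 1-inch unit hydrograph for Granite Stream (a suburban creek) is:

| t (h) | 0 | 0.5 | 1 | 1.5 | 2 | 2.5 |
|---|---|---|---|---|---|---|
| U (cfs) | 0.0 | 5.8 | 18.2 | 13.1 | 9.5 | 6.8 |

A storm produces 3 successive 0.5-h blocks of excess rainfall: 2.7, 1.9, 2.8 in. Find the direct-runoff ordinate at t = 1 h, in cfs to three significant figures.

By discrete convolution, Q_j = Σ (P_i / 1 in) · U_{j−i}.
At t = 1 h (j=2): Q = (2.7/1)·18.2 + (1.9/1)·5.8 + (2.8/1)·0.0 = 60.2 cfs.

Q ≈ 60.2 cfs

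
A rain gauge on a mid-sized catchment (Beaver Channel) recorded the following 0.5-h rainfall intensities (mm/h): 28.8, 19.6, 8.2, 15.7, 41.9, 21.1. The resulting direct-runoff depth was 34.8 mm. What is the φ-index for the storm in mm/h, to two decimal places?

Only the 5 blocks with intensity above φ contribute runoff: 28.8, 19.6, 15.7, 41.9, 21.1 mm/h.
Σ(I−φ)·Δt = d  ⇒  (28.8+19.6+15.7+41.9+21.1 − 5φ)·0.5 = 34.8
φ = (127.1 − 34.8/0.5) / 5 = 11.50 mm/h.

φ ≈ 11.50 mm/h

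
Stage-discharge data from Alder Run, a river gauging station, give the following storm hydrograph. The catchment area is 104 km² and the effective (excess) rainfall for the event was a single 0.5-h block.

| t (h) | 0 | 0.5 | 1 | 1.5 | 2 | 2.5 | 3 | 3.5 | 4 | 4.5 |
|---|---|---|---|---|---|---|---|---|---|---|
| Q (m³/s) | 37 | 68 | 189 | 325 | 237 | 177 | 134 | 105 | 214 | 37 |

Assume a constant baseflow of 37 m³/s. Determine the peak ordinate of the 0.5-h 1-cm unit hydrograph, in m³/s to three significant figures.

U_p ≈ 144 m³/s

Direct runoff: 0.0, 31.0, 152.0, 288.0, 200.0, 140.0, 97.0, 68.0, 177.0, 0.0 m³/s; ΣQ_DR = 1153 m³/s, peak = 288.0 m³/s.
Runoff depth d = ΣQ_DR·Δt / A = 1153 × 1800 / (104 km²) = 19.96 mm.
The 1-cm UH is the DRH scaled by (10 mm)/d, so U_p = 288.0 × 10/19.96 = 144 m³/s.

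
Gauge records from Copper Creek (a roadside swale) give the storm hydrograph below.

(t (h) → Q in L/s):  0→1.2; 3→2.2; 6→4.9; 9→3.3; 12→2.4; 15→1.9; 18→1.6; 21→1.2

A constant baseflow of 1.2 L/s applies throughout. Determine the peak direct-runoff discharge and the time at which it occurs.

Q_p = 3.7 L/s at t = 6 h

Subtracting baseflow gives direct-runoff ordinates: 0.0, 1.0, 3.7, 2.1, 1.2, 0.7, 0.4, 0.0 L/s.
The maximum is 3.7 L/s, occurring at the reading for t = 6 h.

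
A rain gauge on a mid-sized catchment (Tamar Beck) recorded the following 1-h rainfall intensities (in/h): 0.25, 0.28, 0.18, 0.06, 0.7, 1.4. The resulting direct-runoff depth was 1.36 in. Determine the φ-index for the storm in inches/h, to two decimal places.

φ ≈ 0.37 in/h

Only the 2 blocks with intensity above φ contribute runoff: 0.7, 1.4 in/h.
Σ(I−φ)·Δt = d  ⇒  (0.7+1.4 − 2φ)·1 = 1.36
φ = (2.100 − 1.36/1) / 2 = 0.37 in/h.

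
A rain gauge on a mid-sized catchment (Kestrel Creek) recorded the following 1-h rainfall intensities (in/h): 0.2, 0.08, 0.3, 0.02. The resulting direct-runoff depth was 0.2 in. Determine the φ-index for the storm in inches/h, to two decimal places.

Only the 2 blocks with intensity above φ contribute runoff: 0.2, 0.3 in/h.
Σ(I−φ)·Δt = d  ⇒  (0.2+0.3 − 2φ)·1 = 0.2
φ = (0.5000 − 0.2/1) / 2 = 0.15 in/h.

φ ≈ 0.15 in/h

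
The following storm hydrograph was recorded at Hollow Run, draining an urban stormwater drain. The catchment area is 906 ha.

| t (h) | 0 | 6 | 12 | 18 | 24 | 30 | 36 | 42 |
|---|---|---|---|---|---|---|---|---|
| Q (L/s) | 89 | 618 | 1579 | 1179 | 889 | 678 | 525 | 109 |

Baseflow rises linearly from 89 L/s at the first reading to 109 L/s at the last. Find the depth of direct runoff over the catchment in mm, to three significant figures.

d ≈ 11.6 mm

Direct runoff: 0.00, 526.14, 1484.29, 1081.43, 788.57, 574.71, 418.86, 0.00 L/s; ΣQ_DR = 4874 L/s.
V = ΣQ_DR · Δt = 4874 × 21600 s = 1.053 × 10^8 L.
Over A = 906 ha, depth = V / A = 11.6 mm.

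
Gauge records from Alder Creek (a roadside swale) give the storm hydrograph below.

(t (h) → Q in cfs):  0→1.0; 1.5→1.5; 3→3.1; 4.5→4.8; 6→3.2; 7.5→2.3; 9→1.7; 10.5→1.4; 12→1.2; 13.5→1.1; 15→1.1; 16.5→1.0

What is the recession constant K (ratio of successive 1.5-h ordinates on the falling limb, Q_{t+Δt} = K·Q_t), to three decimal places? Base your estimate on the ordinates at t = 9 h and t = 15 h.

Using the recession-limb readings at t = 9 h and t = 15 h: Q falls from 1.7 to 1.1 cfs over 4 intervals.
K = (Q₂/Q₁)^(1/4) = (1.1/1.7)^(1/4) = 0.897.

K ≈ 0.897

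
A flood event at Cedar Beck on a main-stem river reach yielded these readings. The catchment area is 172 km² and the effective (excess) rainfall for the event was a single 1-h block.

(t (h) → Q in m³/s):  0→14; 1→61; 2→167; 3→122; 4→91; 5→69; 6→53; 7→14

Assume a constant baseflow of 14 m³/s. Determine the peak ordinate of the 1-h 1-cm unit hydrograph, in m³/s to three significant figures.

Direct runoff: 0.0, 47.0, 153.0, 108.0, 77.0, 55.0, 39.0, 0.0 m³/s; ΣQ_DR = 479.0 m³/s, peak = 153.0 m³/s.
Runoff depth d = ΣQ_DR·Δt / A = 479.0 × 3600 / (172 km²) = 10.03 mm.
The 1-cm UH is the DRH scaled by (10 mm)/d, so U_p = 153.0 × 10/10.03 = 153 m³/s.

U_p ≈ 153 m³/s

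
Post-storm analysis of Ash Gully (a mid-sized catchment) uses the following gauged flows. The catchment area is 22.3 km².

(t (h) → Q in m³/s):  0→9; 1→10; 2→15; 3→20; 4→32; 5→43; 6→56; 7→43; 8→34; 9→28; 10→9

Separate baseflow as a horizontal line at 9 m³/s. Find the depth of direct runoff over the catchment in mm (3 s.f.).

Direct runoff: 0.0, 1.0, 6.0, 11.0, 23.0, 34.0, 47.0, 34.0, 25.0, 19.0, 0.0 m³/s; ΣQ_DR = 200.0 m³/s.
V = ΣQ_DR · Δt = 200.0 × 3600 s = 7.200 × 10^5 m³.
Over A = 22.3 km², depth = V / A = 32.3 mm.

d ≈ 32.3 mm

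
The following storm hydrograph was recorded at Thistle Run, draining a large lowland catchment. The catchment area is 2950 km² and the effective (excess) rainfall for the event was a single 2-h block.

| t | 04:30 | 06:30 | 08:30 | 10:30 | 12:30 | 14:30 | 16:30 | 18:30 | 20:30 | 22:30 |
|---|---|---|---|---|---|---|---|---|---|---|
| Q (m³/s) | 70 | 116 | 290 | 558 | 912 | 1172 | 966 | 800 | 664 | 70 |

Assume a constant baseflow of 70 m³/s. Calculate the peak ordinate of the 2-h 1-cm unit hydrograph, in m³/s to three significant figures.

Direct runoff: 0.0, 46.0, 220.0, 488.0, 842.0, 1102.0, 896.0, 730.0, 594.0, 0.0 m³/s; ΣQ_DR = 4918 m³/s, peak = 1102.0 m³/s.
Runoff depth d = ΣQ_DR·Δt / A = 4918 × 7200 / (2950 km²) = 12.00 mm.
The 1-cm UH is the DRH scaled by (10 mm)/d, so U_p = 1102.0 × 10/12.00 = 918 m³/s.

U_p ≈ 918 m³/s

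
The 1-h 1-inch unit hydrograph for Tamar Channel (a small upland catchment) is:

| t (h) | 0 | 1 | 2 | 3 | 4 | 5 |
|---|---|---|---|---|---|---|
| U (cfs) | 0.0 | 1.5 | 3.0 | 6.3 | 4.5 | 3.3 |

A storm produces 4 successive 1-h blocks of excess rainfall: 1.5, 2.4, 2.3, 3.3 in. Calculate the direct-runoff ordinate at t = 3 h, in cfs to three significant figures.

By discrete convolution, Q_j = Σ (P_i / 1 in) · U_{j−i}.
At t = 3 h (j=3): Q = (1.5/1)·6.3 + (2.4/1)·3.0 + (2.3/1)·1.5 + (3.3/1)·0.0 = 20.1 cfs.

Q ≈ 20.1 cfs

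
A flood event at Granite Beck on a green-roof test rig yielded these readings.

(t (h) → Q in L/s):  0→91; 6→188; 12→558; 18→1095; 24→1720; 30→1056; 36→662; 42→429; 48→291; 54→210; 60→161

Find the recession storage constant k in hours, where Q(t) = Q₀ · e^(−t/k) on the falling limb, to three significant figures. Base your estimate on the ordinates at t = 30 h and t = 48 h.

k ≈ 14.0 h

On the falling limb, Q drops from 1056 to 291 L/s between t = 30 h and t = 48 h (Δt = 18 h).
k = −Δt / ln(Q₂/Q₁) = −18 / ln(291/1056) = 14.0 h.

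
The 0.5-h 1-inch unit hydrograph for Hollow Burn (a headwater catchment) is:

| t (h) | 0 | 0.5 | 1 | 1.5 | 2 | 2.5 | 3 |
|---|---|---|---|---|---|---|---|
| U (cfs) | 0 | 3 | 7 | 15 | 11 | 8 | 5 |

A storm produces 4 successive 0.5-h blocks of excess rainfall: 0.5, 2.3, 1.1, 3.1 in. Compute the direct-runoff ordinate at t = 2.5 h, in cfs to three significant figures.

By discrete convolution, Q_j = Σ (P_i / 1 in) · U_{j−i}.
At t = 2.5 h (j=5): Q = (0.5/1)·8 + (2.3/1)·11 + (1.1/1)·15 + (3.1/1)·7 = 67.5 cfs.

Q ≈ 67.5 cfs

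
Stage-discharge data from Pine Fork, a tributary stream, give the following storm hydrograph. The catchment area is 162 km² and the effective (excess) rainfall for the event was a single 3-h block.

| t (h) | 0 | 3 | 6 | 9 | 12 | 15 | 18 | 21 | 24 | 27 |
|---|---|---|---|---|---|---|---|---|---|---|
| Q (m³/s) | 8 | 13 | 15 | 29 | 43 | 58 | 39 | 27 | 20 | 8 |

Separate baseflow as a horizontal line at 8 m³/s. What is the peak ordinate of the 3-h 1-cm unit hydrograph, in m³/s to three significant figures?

Direct runoff: 0.0, 5.0, 7.0, 21.0, 35.0, 50.0, 31.0, 19.0, 12.0, 0.0 m³/s; ΣQ_DR = 180.0 m³/s, peak = 50.0 m³/s.
Runoff depth d = ΣQ_DR·Δt / A = 180.0 × 10800 / (162 km²) = 12.00 mm.
The 1-cm UH is the DRH scaled by (10 mm)/d, so U_p = 50.0 × 10/12.00 = 41.7 m³/s.

U_p ≈ 41.7 m³/s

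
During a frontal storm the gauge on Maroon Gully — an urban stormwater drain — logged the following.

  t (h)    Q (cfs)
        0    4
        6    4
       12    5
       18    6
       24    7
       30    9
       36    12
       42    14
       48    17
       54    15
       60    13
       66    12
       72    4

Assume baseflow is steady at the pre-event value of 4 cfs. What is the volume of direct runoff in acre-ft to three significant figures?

Direct-runoff ordinates (Q − Q_b): 0.0, 0.0, 1.0, 2.0, 3.0, 5.0, 8.0, 10.0, 13.0, 11.0, 9.0, 8.0, 0.0 cfs.
ΣQ_DR = 70.00 cfs.
With Δt = 6 h = 21600 s, V = ΣQ_DR · Δt = 70.00 × 21600 = 1.51 × 10^6 ft³ = 34.7 acre-ft.

V ≈ 34.7 acre-ft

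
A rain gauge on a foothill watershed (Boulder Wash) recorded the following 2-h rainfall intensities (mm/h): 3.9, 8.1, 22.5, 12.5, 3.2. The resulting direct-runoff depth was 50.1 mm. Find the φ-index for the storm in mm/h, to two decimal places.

φ ≈ 6.02 mm/h

Only the 3 blocks with intensity above φ contribute runoff: 8.1, 22.5, 12.5 mm/h.
Σ(I−φ)·Δt = d  ⇒  (8.1+22.5+12.5 − 3φ)·2 = 50.1
φ = (43.10 − 50.1/2) / 3 = 6.02 mm/h.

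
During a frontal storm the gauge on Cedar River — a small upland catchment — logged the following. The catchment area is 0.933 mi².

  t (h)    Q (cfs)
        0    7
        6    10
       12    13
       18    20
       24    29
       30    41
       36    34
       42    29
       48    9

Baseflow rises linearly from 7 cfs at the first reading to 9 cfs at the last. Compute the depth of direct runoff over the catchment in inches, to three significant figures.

Direct runoff: 0.00, 2.75, 5.50, 12.25, 21.00, 32.75, 25.50, 20.25, 0.00 cfs; ΣQ_DR = 120.0 cfs.
V = ΣQ_DR · Δt = 120.0 × 21600 s = 2.592 × 10^6 ft³.
Over A = 0.933 mi², depth = V / A = 1.20 in.

d ≈ 1.20 in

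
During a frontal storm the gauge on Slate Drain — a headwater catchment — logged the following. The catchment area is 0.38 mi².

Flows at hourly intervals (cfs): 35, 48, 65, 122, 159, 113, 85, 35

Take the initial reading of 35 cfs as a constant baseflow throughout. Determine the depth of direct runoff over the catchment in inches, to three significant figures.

d ≈ 1.56 in

Direct runoff: 0.0, 13.0, 30.0, 87.0, 124.0, 78.0, 50.0, 0.0 cfs; ΣQ_DR = 382.0 cfs.
V = ΣQ_DR · Δt = 382.0 × 3600 s = 1.375 × 10^6 ft³.
Over A = 0.38 mi², depth = V / A = 1.56 in.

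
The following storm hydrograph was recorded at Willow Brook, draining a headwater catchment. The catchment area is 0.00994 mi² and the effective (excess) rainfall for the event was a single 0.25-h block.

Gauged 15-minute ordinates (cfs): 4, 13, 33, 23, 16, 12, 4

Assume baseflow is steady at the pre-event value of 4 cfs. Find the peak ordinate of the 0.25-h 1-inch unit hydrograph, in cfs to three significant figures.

U_p ≈ 9.66 cfs

Direct runoff: 0.0, 9.0, 29.0, 19.0, 12.0, 8.0, 0.0 cfs; ΣQ_DR = 77.00 cfs, peak = 29.0 cfs.
Runoff depth d = ΣQ_DR·Δt / A = 77.00 × 900 / (0.00994 mi²) = 3.001 in.
The 1-inch UH is the DRH scaled by (1 in)/d, so U_p = 29.0 × 1/3.001 = 9.66 cfs.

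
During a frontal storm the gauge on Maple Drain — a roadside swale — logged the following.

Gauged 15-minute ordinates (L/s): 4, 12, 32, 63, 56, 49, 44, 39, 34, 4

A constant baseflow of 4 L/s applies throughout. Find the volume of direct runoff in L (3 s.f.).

Direct-runoff ordinates (Q − Q_b): 0.0, 8.0, 28.0, 59.0, 52.0, 45.0, 40.0, 35.0, 30.0, 0.0 L/s.
ΣQ_DR = 297.0 L/s.
With Δt = 0.25 h = 900 s, V = ΣQ_DR · Δt = 297.0 × 900 = 2.67 × 10^5 L.

V ≈ 2.67 × 10^5 L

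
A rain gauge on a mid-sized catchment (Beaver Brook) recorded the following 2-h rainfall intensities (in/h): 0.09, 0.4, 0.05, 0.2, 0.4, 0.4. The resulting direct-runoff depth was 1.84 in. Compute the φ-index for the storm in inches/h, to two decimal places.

φ ≈ 0.12 in/h

Only the 4 blocks with intensity above φ contribute runoff: 0.4, 0.2, 0.4, 0.4 in/h.
Σ(I−φ)·Δt = d  ⇒  (0.4+0.2+0.4+0.4 − 4φ)·2 = 1.84
φ = (1.400 − 1.84/2) / 4 = 0.12 in/h.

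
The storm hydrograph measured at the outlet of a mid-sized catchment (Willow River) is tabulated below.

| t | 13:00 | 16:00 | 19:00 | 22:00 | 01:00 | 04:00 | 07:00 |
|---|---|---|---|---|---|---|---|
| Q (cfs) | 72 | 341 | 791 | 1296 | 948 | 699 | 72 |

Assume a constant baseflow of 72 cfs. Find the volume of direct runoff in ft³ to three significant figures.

V ≈ 4.01 × 10^7 ft³

Direct-runoff ordinates (Q − Q_b): 0.0, 269.0, 719.0, 1224.0, 876.0, 627.0, 0.0 cfs.
ΣQ_DR = 3715 cfs.
With Δt = 3 h = 10800 s, V = ΣQ_DR · Δt = 3715 × 10800 = 4.01 × 10^7 ft³.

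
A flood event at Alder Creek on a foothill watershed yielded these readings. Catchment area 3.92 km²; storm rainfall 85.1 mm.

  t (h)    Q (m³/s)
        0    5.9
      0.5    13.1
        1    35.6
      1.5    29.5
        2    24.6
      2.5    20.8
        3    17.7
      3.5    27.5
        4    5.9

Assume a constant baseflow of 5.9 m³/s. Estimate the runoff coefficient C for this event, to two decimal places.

ΣQ_DR = 127.5 m³/s; V = ΣQ_DR·Δt = 2.295 × 10^5 m³.
Runoff depth d = V / A = 58.55 mm.
C = d / P = 58.55 / 85.1 = 0.69.

C ≈ 0.69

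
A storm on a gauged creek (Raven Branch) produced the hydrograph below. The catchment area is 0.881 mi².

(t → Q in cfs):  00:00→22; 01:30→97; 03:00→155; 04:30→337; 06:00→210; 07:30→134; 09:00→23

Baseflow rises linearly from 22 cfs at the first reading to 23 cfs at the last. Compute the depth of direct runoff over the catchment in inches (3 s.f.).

Direct runoff: 0.00, 74.83, 132.67, 314.50, 187.33, 111.17, 0.00 cfs; ΣQ_DR = 820.5 cfs.
V = ΣQ_DR · Δt = 820.5 × 5400 s = 4.431 × 10^6 ft³.
Over A = 0.881 mi², depth = V / A = 2.16 in.

d ≈ 2.16 in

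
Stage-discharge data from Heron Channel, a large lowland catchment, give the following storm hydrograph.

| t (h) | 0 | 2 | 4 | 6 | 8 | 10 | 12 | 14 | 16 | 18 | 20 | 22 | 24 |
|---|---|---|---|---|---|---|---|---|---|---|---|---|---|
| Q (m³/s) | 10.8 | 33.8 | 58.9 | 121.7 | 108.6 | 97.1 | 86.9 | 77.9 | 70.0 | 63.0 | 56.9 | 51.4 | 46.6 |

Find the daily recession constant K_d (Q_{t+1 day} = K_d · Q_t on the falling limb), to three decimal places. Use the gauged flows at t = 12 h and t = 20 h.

K_d ≈ 0.281

Between t = 12 h and t = 20 h the flow falls from 86.9 to 56.9 m³/s over 4×2 h = 8 h.
Per-interval ratio K = (56.9/86.9)^(1/4) = 0.8995; K_d = K^(24/2) = 0.281.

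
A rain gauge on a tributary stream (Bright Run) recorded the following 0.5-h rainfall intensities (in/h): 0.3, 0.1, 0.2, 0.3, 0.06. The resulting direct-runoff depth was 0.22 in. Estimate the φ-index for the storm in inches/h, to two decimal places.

Only the 3 blocks with intensity above φ contribute runoff: 0.3, 0.2, 0.3 in/h.
Σ(I−φ)·Δt = d  ⇒  (0.3+0.2+0.3 − 3φ)·0.5 = 0.22
φ = (0.8000 − 0.22/0.5) / 3 = 0.12 in/h.

φ ≈ 0.12 in/h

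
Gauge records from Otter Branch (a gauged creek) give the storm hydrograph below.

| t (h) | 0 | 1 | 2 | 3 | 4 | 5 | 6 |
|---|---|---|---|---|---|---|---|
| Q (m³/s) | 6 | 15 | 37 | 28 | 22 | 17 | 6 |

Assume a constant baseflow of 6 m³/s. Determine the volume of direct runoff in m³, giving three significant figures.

V ≈ 3.20 × 10^5 m³

Direct-runoff ordinates (Q − Q_b): 0.0, 9.0, 31.0, 22.0, 16.0, 11.0, 0.0 m³/s.
ΣQ_DR = 89.00 m³/s.
With Δt = 1 h = 3600 s, V = ΣQ_DR · Δt = 89.00 × 3600 = 3.20 × 10^5 m³.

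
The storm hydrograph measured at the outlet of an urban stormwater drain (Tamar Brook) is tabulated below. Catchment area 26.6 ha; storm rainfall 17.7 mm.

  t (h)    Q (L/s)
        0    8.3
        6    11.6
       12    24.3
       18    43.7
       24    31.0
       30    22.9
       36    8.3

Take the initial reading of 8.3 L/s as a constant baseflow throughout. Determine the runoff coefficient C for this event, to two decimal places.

C ≈ 0.42

ΣQ_DR = 92.00 L/s; V = ΣQ_DR·Δt = 1.987 × 10^6 L.
Runoff depth d = V / A = 7.471 mm.
C = d / P = 7.471 / 17.7 = 0.42.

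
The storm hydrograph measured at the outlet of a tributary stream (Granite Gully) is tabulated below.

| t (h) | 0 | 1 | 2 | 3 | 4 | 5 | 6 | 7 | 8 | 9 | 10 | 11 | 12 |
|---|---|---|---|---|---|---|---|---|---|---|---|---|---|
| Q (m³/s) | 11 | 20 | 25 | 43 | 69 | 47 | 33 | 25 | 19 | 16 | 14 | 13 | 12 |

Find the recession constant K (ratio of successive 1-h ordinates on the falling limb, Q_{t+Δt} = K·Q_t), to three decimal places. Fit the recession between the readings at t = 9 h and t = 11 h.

K ≈ 0.901

Using the recession-limb readings at t = 9 h and t = 11 h: Q falls from 16 to 13 m³/s over 2 intervals.
K = (Q₂/Q₁)^(1/2) = (13/16)^(1/2) = 0.901.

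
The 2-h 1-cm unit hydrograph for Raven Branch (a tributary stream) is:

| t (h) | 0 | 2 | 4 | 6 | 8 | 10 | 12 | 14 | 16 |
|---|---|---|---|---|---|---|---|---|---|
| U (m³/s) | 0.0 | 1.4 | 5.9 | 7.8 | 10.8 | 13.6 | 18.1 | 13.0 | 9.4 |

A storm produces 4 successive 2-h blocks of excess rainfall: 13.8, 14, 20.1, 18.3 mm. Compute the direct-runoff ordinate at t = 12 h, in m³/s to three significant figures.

Q ≈ 80.0 m³/s

By discrete convolution, Q_j = Σ (P_i / 10 mm) · U_{j−i}.
At t = 12 h (j=6): Q = (13.8/10)·18.1 + (14/10)·13.6 + (20.1/10)·10.8 + (18.3/10)·7.8 = 80.0 m³/s.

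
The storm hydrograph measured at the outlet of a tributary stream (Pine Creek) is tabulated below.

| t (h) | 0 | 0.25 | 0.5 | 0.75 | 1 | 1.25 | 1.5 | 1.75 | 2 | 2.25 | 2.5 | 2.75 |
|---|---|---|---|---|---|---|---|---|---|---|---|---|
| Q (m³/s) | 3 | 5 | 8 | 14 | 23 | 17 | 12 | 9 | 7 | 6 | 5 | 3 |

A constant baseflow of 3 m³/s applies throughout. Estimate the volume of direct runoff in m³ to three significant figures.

Direct-runoff ordinates (Q − Q_b): 0.0, 2.0, 5.0, 11.0, 20.0, 14.0, 9.0, 6.0, 4.0, 3.0, 2.0, 0.0 m³/s.
ΣQ_DR = 76.00 m³/s.
With Δt = 0.25 h = 900 s, V = ΣQ_DR · Δt = 76.00 × 900 = 68400 m³.

V ≈ 68400 m³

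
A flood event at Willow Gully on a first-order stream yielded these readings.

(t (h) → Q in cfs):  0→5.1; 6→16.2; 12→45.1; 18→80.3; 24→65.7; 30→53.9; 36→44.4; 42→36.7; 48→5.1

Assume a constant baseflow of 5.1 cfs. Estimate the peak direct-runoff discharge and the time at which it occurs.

Q_p = 75.2 cfs at t = 18 h

Subtracting baseflow gives direct-runoff ordinates: 0.0, 11.1, 40.0, 75.2, 60.6, 48.8, 39.3, 31.6, 0.0 cfs.
The maximum is 75.2 cfs, occurring at the reading for t = 18 h.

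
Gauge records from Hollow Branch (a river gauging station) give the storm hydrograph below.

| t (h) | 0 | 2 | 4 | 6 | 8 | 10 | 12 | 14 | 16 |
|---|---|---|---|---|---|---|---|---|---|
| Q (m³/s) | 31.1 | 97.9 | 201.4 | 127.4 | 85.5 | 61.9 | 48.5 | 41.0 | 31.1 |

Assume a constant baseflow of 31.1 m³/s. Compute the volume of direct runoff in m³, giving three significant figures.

V ≈ 3.21 × 10^6 m³

Direct-runoff ordinates (Q − Q_b): 0.0, 66.8, 170.3, 96.3, 54.4, 30.8, 17.4, 9.9, 0.0 m³/s.
ΣQ_DR = 445.9 m³/s.
With Δt = 2 h = 7200 s, V = ΣQ_DR · Δt = 445.9 × 7200 = 3.21 × 10^6 m³.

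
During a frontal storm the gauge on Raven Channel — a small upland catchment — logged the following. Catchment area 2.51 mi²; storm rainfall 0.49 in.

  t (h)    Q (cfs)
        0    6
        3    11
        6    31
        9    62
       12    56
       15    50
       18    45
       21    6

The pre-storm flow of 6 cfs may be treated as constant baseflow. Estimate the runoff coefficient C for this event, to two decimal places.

C ≈ 0.83

ΣQ_DR = 219.0 cfs; V = ΣQ_DR·Δt = 2.365 × 10^6 ft³.
Runoff depth d = V / A = 0.4056 in.
C = d / P = 0.4056 / 0.49 = 0.83.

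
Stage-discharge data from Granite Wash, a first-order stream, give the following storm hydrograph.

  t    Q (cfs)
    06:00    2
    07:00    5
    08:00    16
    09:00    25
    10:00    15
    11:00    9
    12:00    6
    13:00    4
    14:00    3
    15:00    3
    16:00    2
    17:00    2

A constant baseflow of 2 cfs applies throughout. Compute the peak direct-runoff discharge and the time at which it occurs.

Subtracting baseflow gives direct-runoff ordinates: 0.0, 3.0, 14.0, 23.0, 13.0, 7.0, 4.0, 2.0, 1.0, 1.0, 0.0, 0.0 cfs.
The maximum is 23.0 cfs, occurring at the reading for t = 09:00.

Q_p = 23.0 cfs at t = 09:00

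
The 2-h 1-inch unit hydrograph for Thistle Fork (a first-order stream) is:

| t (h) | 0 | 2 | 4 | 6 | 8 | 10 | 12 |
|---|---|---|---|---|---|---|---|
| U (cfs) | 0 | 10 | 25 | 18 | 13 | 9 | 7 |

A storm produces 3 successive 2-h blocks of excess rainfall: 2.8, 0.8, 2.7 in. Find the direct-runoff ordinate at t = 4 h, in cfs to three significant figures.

Q ≈ 78.0 cfs

By discrete convolution, Q_j = Σ (P_i / 1 in) · U_{j−i}.
At t = 4 h (j=2): Q = (2.8/1)·25 + (0.8/1)·10 + (2.7/1)·0 = 78.0 cfs.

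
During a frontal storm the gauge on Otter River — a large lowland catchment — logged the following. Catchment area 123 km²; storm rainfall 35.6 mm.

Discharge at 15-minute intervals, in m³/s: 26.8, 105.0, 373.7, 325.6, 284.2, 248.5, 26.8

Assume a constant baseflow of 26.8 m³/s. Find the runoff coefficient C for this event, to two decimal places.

C ≈ 0.25

ΣQ_DR = 1203 m³/s; V = ΣQ_DR·Δt = 1.083 × 10^6 m³.
Runoff depth d = V / A = 8.802 mm.
C = d / P = 8.802 / 35.6 = 0.25.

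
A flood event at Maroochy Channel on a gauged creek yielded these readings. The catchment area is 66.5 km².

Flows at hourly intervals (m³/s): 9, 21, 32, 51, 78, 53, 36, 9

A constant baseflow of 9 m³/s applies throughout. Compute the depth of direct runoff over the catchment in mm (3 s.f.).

d ≈ 11.7 mm

Direct runoff: 0.0, 12.0, 23.0, 42.0, 69.0, 44.0, 27.0, 0.0 m³/s; ΣQ_DR = 217.0 m³/s.
V = ΣQ_DR · Δt = 217.0 × 3600 s = 7.812 × 10^5 m³.
Over A = 66.5 km², depth = V / A = 11.7 mm.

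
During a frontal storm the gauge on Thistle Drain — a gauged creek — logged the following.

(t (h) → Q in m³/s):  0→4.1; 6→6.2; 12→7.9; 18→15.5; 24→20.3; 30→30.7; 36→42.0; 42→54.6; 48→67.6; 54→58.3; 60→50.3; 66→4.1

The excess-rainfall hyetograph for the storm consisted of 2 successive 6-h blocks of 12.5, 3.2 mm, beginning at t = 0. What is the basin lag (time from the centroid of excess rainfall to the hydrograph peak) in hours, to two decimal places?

Centroid of excess rainfall: t_c = Σ P_i·t̄_i / ΣP_i = 4.2229 h (block centres at 3, 9 h).
Hydrograph peak occurs at t = 48 h, so basin lag t_L = 48 − 4.2229 = 43.78 h.

t_L ≈ 43.78 h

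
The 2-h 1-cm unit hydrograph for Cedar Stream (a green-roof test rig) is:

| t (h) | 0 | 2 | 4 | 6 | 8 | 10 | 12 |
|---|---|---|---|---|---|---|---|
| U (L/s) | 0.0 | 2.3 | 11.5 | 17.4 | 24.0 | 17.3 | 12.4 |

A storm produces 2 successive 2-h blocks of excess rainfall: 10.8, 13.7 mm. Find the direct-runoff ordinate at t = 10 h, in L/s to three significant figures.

By discrete convolution, Q_j = Σ (P_i / 10 mm) · U_{j−i}.
At t = 10 h (j=5): Q = (10.8/10)·17.3 + (13.7/10)·24.0 = 51.6 L/s.

Q ≈ 51.6 L/s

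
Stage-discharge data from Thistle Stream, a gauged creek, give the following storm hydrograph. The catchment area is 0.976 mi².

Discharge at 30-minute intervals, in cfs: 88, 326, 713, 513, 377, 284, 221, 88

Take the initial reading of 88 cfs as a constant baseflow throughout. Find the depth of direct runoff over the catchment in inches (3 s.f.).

Direct runoff: 0.0, 238.0, 625.0, 425.0, 289.0, 196.0, 133.0, 0.0 cfs; ΣQ_DR = 1906 cfs.
V = ΣQ_DR · Δt = 1906 × 1800 s = 3.431 × 10^6 ft³.
Over A = 0.976 mi², depth = V / A = 1.51 in.

d ≈ 1.51 in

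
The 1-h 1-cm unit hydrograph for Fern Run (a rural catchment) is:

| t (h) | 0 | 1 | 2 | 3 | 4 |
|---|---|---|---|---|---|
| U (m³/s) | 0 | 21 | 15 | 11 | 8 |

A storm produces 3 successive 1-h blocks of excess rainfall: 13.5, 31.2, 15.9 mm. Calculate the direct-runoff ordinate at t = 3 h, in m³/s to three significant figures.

Q ≈ 95.0 m³/s

By discrete convolution, Q_j = Σ (P_i / 10 mm) · U_{j−i}.
At t = 3 h (j=3): Q = (13.5/10)·11 + (31.2/10)·15 + (15.9/10)·21 = 95.0 m³/s.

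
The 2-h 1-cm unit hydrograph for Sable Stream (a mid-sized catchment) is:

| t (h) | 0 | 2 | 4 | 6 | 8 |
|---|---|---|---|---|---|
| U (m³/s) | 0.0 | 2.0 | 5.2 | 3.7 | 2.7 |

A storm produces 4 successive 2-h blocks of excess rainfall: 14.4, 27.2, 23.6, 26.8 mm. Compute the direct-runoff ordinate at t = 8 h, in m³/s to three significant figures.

Q ≈ 31.6 m³/s

By discrete convolution, Q_j = Σ (P_i / 10 mm) · U_{j−i}.
At t = 8 h (j=4): Q = (14.4/10)·2.7 + (27.2/10)·3.7 + (23.6/10)·5.2 + (26.8/10)·2.0 = 31.6 m³/s.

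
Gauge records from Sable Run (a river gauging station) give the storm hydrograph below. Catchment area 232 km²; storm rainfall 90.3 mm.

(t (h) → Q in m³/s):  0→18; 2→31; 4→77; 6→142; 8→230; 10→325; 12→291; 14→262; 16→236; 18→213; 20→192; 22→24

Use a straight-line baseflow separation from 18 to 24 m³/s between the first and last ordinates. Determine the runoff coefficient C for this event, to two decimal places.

C ≈ 0.61

ΣQ_DR = 1789 m³/s; V = ΣQ_DR·Δt = 1.288 × 10^7 m³.
Runoff depth d = V / A = 55.52 mm.
C = d / P = 55.52 / 90.3 = 0.61.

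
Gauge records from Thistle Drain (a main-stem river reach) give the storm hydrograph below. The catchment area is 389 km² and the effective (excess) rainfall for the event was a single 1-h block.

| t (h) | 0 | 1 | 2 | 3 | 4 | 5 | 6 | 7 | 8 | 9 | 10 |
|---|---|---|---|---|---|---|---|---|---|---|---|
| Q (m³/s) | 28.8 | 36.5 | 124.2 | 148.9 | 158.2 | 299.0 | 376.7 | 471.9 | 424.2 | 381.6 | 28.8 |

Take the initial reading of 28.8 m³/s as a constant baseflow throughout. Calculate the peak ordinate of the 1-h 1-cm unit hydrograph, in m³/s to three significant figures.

U_p ≈ 221 m³/s

Direct runoff: 0.0, 7.7, 95.4, 120.1, 129.4, 270.2, 347.9, 443.1, 395.4, 352.8, 0.0 m³/s; ΣQ_DR = 2162 m³/s, peak = 443.1 m³/s.
Runoff depth d = ΣQ_DR·Δt / A = 2162 × 3600 / (389 km²) = 20.01 mm.
The 1-cm UH is the DRH scaled by (10 mm)/d, so U_p = 443.1 × 10/20.01 = 221 m³/s.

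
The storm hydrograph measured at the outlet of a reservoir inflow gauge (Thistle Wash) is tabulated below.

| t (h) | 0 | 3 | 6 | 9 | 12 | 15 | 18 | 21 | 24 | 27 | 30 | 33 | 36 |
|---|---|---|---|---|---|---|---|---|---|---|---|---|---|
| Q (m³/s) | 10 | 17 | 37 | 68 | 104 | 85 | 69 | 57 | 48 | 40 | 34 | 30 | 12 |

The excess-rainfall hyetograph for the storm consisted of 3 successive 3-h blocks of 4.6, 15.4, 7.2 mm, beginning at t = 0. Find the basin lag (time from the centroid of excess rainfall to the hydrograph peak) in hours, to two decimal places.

t_L ≈ 7.21 h

Centroid of excess rainfall: t_c = Σ P_i·t̄_i / ΣP_i = 4.7868 h (block centres at 1.5, 4.5, 7.5 h).
Hydrograph peak occurs at t = 12 h, so basin lag t_L = 12 − 4.7868 = 7.21 h.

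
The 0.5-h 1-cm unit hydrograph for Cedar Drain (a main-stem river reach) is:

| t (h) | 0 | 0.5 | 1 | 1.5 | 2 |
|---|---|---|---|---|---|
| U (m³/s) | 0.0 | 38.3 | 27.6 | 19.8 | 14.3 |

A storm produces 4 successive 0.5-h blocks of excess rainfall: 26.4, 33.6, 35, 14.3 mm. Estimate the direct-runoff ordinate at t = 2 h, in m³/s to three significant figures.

Q ≈ 256 m³/s

By discrete convolution, Q_j = Σ (P_i / 10 mm) · U_{j−i}.
At t = 2 h (j=4): Q = (26.4/10)·14.3 + (33.6/10)·19.8 + (35/10)·27.6 + (14.3/10)·38.3 = 256 m³/s.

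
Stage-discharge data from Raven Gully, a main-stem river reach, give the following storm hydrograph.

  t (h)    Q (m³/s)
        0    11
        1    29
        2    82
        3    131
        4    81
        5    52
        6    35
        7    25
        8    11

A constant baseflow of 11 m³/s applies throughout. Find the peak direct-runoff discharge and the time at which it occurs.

Subtracting baseflow gives direct-runoff ordinates: 0.0, 18.0, 71.0, 120.0, 70.0, 41.0, 24.0, 14.0, 0.0 m³/s.
The maximum is 120.0 m³/s, occurring at the reading for t = 3 h.

Q_p = 120.0 m³/s at t = 3 h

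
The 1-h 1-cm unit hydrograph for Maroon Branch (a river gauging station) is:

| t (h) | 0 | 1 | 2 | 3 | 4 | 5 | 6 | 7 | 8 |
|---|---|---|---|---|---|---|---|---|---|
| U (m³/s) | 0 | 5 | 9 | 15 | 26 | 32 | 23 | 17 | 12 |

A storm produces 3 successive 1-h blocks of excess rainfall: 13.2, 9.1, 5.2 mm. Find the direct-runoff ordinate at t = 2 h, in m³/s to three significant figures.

By discrete convolution, Q_j = Σ (P_i / 10 mm) · U_{j−i}.
At t = 2 h (j=2): Q = (13.2/10)·9 + (9.1/10)·5 + (5.2/10)·0 = 16.4 m³/s.

Q ≈ 16.4 m³/s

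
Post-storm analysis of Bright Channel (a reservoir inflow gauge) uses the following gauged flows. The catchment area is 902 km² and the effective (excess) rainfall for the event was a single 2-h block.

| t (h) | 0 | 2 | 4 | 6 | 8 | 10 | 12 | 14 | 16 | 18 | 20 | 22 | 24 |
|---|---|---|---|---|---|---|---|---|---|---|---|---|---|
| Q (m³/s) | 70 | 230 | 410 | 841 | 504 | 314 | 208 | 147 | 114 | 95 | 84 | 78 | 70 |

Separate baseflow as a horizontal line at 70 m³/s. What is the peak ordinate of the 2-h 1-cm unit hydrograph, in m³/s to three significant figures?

U_p ≈ 428 m³/s

Direct runoff: 0.0, 160.0, 340.0, 771.0, 434.0, 244.0, 138.0, 77.0, 44.0, 25.0, 14.0, 8.0, 0.0 m³/s; ΣQ_DR = 2255 m³/s, peak = 771.0 m³/s.
Runoff depth d = ΣQ_DR·Δt / A = 2255 × 7200 / (902 km²) = 18.00 mm.
The 1-cm UH is the DRH scaled by (10 mm)/d, so U_p = 771.0 × 10/18.00 = 428 m³/s.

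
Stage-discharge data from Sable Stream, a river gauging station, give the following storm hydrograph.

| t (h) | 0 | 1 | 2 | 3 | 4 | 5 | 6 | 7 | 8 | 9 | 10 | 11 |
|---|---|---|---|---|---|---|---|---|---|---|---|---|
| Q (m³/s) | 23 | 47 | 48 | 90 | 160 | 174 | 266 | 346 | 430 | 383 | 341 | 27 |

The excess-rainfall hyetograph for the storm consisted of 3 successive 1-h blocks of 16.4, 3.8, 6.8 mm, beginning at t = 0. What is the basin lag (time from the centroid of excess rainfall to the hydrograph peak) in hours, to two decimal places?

Centroid of excess rainfall: t_c = Σ P_i·t̄_i / ΣP_i = 1.1444 h (block centres at 0.5, 1.5, 2.5 h).
Hydrograph peak occurs at t = 8 h, so basin lag t_L = 8 − 1.1444 = 6.86 h.

t_L ≈ 6.86 h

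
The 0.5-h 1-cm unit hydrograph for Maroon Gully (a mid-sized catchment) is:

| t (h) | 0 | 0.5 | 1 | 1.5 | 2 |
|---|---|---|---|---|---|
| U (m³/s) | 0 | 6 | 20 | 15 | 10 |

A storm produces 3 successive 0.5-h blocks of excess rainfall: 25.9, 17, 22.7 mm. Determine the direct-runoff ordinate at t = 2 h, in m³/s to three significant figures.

By discrete convolution, Q_j = Σ (P_i / 10 mm) · U_{j−i}.
At t = 2 h (j=4): Q = (25.9/10)·10 + (17/10)·15 + (22.7/10)·20 = 96.8 m³/s.

Q ≈ 96.8 m³/s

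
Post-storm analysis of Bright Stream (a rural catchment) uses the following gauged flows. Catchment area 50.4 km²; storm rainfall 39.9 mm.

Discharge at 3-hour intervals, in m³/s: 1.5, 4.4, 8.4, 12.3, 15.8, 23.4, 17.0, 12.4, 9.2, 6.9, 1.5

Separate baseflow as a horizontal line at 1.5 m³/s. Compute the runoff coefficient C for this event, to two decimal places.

C ≈ 0.52

ΣQ_DR = 96.30 m³/s; V = ΣQ_DR·Δt = 1.040 × 10^6 m³.
Runoff depth d = V / A = 20.64 mm.
C = d / P = 20.64 / 39.9 = 0.52.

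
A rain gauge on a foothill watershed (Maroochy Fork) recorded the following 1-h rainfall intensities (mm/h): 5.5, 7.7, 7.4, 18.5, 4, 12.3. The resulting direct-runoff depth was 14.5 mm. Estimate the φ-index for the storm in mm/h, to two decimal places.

Only the 2 blocks with intensity above φ contribute runoff: 18.5, 12.3 mm/h.
Σ(I−φ)·Δt = d  ⇒  (18.5+12.3 − 2φ)·1 = 14.5
φ = (30.80 − 14.5/1) / 2 = 8.15 mm/h.

φ ≈ 8.15 mm/h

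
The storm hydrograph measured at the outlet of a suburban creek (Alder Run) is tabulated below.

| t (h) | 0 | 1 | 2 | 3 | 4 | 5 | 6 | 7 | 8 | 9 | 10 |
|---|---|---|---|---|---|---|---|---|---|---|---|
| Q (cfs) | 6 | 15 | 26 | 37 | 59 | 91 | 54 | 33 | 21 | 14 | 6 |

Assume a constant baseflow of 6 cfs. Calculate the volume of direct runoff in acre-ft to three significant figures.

V ≈ 24.5 acre-ft

Direct-runoff ordinates (Q − Q_b): 0.0, 9.0, 20.0, 31.0, 53.0, 85.0, 48.0, 27.0, 15.0, 8.0, 0.0 cfs.
ΣQ_DR = 296.0 cfs.
With Δt = 1 h = 3600 s, V = ΣQ_DR · Δt = 296.0 × 3600 = 1.07 × 10^6 ft³ = 24.5 acre-ft.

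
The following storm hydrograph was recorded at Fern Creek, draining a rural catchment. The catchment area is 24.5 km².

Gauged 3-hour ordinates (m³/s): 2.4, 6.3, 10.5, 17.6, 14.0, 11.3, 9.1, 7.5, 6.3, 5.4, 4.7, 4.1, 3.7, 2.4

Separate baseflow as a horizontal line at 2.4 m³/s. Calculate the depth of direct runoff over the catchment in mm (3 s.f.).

Direct runoff: 0.0, 3.9, 8.1, 15.2, 11.6, 8.9, 6.7, 5.1, 3.9, 3.0, 2.3, 1.7, 1.3, 0.0 m³/s; ΣQ_DR = 71.70 m³/s.
V = ΣQ_DR · Δt = 71.70 × 10800 s = 7.744 × 10^5 m³.
Over A = 24.5 km², depth = V / A = 31.6 mm.

d ≈ 31.6 mm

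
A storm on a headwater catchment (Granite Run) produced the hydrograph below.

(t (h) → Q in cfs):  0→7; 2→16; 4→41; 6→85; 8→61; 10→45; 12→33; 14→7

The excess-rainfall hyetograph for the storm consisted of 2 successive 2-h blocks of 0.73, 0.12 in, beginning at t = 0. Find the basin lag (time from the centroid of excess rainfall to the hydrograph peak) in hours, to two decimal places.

t_L ≈ 4.72 h

Centroid of excess rainfall: t_c = Σ P_i·t̄_i / ΣP_i = 1.2824 h (block centres at 1, 3 h).
Hydrograph peak occurs at t = 6 h, so basin lag t_L = 6 − 1.2824 = 4.72 h.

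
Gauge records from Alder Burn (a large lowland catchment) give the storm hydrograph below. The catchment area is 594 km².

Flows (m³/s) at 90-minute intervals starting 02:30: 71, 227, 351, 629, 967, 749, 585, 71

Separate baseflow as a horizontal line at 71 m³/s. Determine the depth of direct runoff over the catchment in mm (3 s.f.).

d ≈ 28.0 mm

Direct runoff: 0.0, 156.0, 280.0, 558.0, 896.0, 678.0, 514.0, 0.0 m³/s; ΣQ_DR = 3082 m³/s.
V = ΣQ_DR · Δt = 3082 × 5400 s = 1.664 × 10^7 m³.
Over A = 594 km², depth = V / A = 28.0 mm.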